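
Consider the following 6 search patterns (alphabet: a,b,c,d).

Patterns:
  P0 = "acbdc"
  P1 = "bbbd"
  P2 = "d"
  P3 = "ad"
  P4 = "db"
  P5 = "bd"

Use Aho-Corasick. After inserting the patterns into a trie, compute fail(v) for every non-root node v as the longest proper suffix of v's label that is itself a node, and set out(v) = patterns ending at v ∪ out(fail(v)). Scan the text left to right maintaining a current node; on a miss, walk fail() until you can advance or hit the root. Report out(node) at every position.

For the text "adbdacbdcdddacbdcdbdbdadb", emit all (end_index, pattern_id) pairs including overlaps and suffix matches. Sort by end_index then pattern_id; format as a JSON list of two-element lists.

Construct AC machine:
Trie (insert patterns):
  n0 'ε': a→1 b→6 d→10
  n1 'a': c→2 d→11
  n2 'ac': b→3
  n3 'acb': d→4
  n4 'acbd': c→5
  n5 'acbdc': ·  [P0 ends]
  n6 'b': b→7 d→13
  n7 'bb': b→8
  n8 'bbb': d→9
  n9 'bbbd': ·  [P1 ends]
  n10 'd': b→12  [P2 ends]
  n11 'ad': ·  [P3 ends]
  n12 'db': ·  [P4 ends]
  n13 'bd': ·  [P5 ends]

BFS fail/out derivation:
  fail(1) 'a': from fail(0)=0 chase 'a': 0 ⇒ 0;  out=∅∪out(0)=∅
  fail(6) 'b': from fail(0)=0 chase 'b': 0 ⇒ 0;  out=∅∪out(0)=∅
  fail(10) 'd': from fail(0)=0 chase 'd': 0 ⇒ 0;  out={2}∪out(0)={2}
  fail(2) 'ac': from fail(1)=0 chase 'c': 0 ⇒ 0;  out=∅∪out(0)=∅
  fail(7) 'bb': from fail(6)=0 chase 'b': 0 ⇒ 6;  out=∅∪out(6)=∅
  fail(11) 'ad': from fail(1)=0 chase 'd': 0 ⇒ 10;  out={3}∪out(10)={2,3}
  fail(12) 'db': from fail(10)=0 chase 'b': 0 ⇒ 6;  out={4}∪out(6)={4}
  fail(13) 'bd': from fail(6)=0 chase 'd': 0 ⇒ 10;  out={5}∪out(10)={2,5}
  fail(3) 'acb': from fail(2)=0 chase 'b': 0 ⇒ 6;  out=∅∪out(6)=∅
  fail(8) 'bbb': from fail(7)=6 chase 'b': 6 ⇒ 7;  out=∅∪out(7)=∅
  fail(4) 'acbd': from fail(3)=6 chase 'd': 6 ⇒ 13;  out=∅∪out(13)={2,5}
  fail(9) 'bbbd': from fail(8)=7 chase 'd': 7→6 ⇒ 13;  out={1}∪out(13)={1,2,5}
  fail(5) 'acbdc': from fail(4)=13 chase 'c': 13→10→0 ⇒ 0;  out={0}∪out(0)={0}

Scan:
pos 0 'a': at 1
pos 1 'd': at 11  → match P2@[1:1],P3@[0:1]
pos 2 'b': at 12 (via fail)  → match P4@[1:2]
pos 3 'd': at 13 (via fail)  → match P2@[3:3],P5@[2:3]
pos 4 'a': at 1 (via fail)
pos 5 'c': at 2
pos 6 'b': at 3
pos 7 'd': at 4  → match P2@[7:7],P5@[6:7]
pos 8 'c': at 5  → match P0@[4:8]
pos 9 'd': at 10 (via fail)  → match P2@[9:9]
pos 10 'd': at 10 (via fail)  → match P2@[10:10]
pos 11 'd': at 10 (via fail)  → match P2@[11:11]
pos 12 'a': at 1 (via fail)
pos 13 'c': at 2
pos 14 'b': at 3
pos 15 'd': at 4  → match P2@[15:15],P5@[14:15]
pos 16 'c': at 5  → match P0@[12:16]
pos 17 'd': at 10 (via fail)  → match P2@[17:17]
pos 18 'b': at 12  → match P4@[17:18]
pos 19 'd': at 13 (via fail)  → match P2@[19:19],P5@[18:19]
pos 20 'b': at 12 (via fail)  → match P4@[19:20]
pos 21 'd': at 13 (via fail)  → match P2@[21:21],P5@[20:21]
pos 22 'a': at 1 (via fail)
pos 23 'd': at 11  → match P2@[23:23],P3@[22:23]
pos 24 'b': at 12 (via fail)  → match P4@[23:24]

Matches: [[1,2],[1,3],[2,4],[3,2],[3,5],[7,2],[7,5],[8,0],[9,2],[10,2],[11,2],[15,2],[15,5],[16,0],[17,2],[18,4],[19,2],[19,5],[20,4],[21,2],[21,5],[23,2],[23,3],[24,4]]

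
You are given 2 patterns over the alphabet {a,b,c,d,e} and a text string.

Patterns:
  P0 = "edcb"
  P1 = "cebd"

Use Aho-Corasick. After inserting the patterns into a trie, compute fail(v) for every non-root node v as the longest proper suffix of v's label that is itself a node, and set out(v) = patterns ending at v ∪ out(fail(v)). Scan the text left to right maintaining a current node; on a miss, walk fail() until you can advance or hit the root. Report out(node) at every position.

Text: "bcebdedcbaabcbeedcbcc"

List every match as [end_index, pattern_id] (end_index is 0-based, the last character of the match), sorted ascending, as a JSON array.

Build:
Trie nodes:
  n0 'ε': c→5 e→1
  n1 'e': d→2
  n2 'ed': c→3
  n3 'edc': b→4
  n4 'edcb': ·  ←P0
  n5 'c': e→6
  n6 'ce': b→7
  n7 'ceb': d→8
  n8 'cebd': ·  ←P1

BFS fail/out derivation:
  n1('e'): parent n0 fail=0; on 'e' 0 → fail=0;  out ∅∪∅=∅
  n5('c'): parent n0 fail=0; on 'c' 0 → fail=0;  out ∅∪∅=∅
  n2('ed'): parent n1 fail=0; on 'd' 0 → fail=0;  out ∅∪∅=∅
  n6('ce'): parent n5 fail=0; on 'e' 0 → fail=1;  out ∅∪∅=∅
  n3('edc'): parent n2 fail=0; on 'c' 0 → fail=5;  out ∅∪∅=∅
  n7('ceb'): parent n6 fail=1; on 'b' 1→0 → fail=0;  out ∅∪∅=∅
  n4('edcb'): parent n3 fail=5; on 'b' 5→0 → fail=0;  out {0}∪∅={0}
  n8('cebd'): parent n7 fail=0; on 'd' 0 → fail=0;  out {1}∪∅={1}

Run:
i=0 'b': node 0→0
i=1 'c': node 0→5
i=2 'e': node 5→6
i=3 'b': node 6→7
i=4 'd': node 7→8  ** P1@[1:4]
i=5 'e': node 8→1 ·f
i=6 'd': node 1→2
i=7 'c': node 2→3
i=8 'b': node 3→4  ** P0@[5:8]
i=9 'a': node 4→0 ·f
i=10 'a': node 0→0
i=11 'b': node 0→0
i=12 'c': node 0→5
i=13 'b': node 5→0 ·f
i=14 'e': node 0→1
i=15 'e': node 1→1 ·f
i=16 'd': node 1→2
i=17 'c': node 2→3
i=18 'b': node 3→4  ** P0@[15:18]
i=19 'c': node 4→5 ·f
i=20 'c': node 5→5 ·f

All matches (sorted): [[4,1],[8,0],[18,0]]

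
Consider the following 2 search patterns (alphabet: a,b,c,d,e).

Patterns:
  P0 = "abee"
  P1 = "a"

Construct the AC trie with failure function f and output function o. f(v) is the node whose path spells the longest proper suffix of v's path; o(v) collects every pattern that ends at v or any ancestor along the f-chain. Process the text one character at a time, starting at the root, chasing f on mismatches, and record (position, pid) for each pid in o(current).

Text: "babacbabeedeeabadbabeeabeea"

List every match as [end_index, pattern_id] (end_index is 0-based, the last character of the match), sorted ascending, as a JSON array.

Construct AC machine:
Trie (insert patterns):
  n0 'ε': a→1
  n1 'a': b→2  [P1 ends]
  n2 'ab': e→3
  n3 'abe': e→4
  n4 'abee': ·  [P0 ends]

Failure links (BFS by depth):
  fail(1) 'a': from fail(0)=0 chase 'a': 0 ⇒ 0;  out={1}∪out(0)={1}
  fail(2) 'ab': from fail(1)=0 chase 'b': 0 ⇒ 0;  out=∅∪out(0)=∅
  fail(3) 'abe': from fail(2)=0 chase 'e': 0 ⇒ 0;  out=∅∪out(0)=∅
  fail(4) 'abee': from fail(3)=0 chase 'e': 0 ⇒ 0;  out={0}∪out(0)={0}

Run:
[0] read 'b'  n0⇒n0
[1] read 'a'  n0⇒n1  emit P1@[1:1]
[2] read 'b'  n1⇒n2
[3] read 'a'  n2⇒n1 ·f  emit P1@[3:3]
[4] read 'c'  n1⇒n0 ·f
[5] read 'b'  n0⇒n0
[6] read 'a'  n0⇒n1  emit P1@[6:6]
[7] read 'b'  n1⇒n2
[8] read 'e'  n2⇒n3
[9] read 'e'  n3⇒n4  emit P0@[6:9]
[10] read 'd'  n4⇒n0 ·f
[11] read 'e'  n0⇒n0
[12] read 'e'  n0⇒n0
[13] read 'a'  n0⇒n1  emit P1@[13:13]
[14] read 'b'  n1⇒n2
[15] read 'a'  n2⇒n1 ·f  emit P1@[15:15]
[16] read 'd'  n1⇒n0 ·f
[17] read 'b'  n0⇒n0
[18] read 'a'  n0⇒n1  emit P1@[18:18]
[19] read 'b'  n1⇒n2
[20] read 'e'  n2⇒n3
[21] read 'e'  n3⇒n4  emit P0@[18:21]
[22] read 'a'  n4⇒n1 ·f  emit P1@[22:22]
[23] read 'b'  n1⇒n2
[24] read 'e'  n2⇒n3
[25] read 'e'  n3⇒n4  emit P0@[22:25]
[26] read 'a'  n4⇒n1 ·f  emit P1@[26:26]

All matches (sorted): [[1,1],[3,1],[6,1],[9,0],[13,1],[15,1],[18,1],[21,0],[22,1],[25,0],[26,1]]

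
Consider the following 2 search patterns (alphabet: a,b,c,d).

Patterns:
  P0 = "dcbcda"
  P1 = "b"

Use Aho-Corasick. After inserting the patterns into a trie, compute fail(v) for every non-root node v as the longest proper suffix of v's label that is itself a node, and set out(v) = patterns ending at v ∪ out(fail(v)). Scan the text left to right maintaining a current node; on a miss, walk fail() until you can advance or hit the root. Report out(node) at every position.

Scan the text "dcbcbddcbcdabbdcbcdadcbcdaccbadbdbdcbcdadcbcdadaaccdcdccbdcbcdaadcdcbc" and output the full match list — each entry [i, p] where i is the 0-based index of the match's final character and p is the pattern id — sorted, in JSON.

Build automaton:
Trie nodes:
  0='ε' goto b→7 d→1
  1='d' goto c→2
  2='dc' goto b→3
  3='dcb' goto c→4
  4='dcbc' goto d→5
  5='dcbcd' goto a→6
  6='dcbcda' goto ·  ←P0
  7='b' goto ·  ←P1

BFS fail/out derivation:
  fail(1) 'd': from fail(0)=0 chase 'd': 0 ⇒ 0;  out=∅∪out(0)=∅
  fail(7) 'b': from fail(0)=0 chase 'b': 0 ⇒ 0;  out={1}∪out(0)={1}
  fail(2) 'dc': from fail(1)=0 chase 'c': 0 ⇒ 0;  out=∅∪out(0)=∅
  fail(3) 'dcb': from fail(2)=0 chase 'b': 0 ⇒ 7;  out=∅∪out(7)={1}
  fail(4) 'dcbc': from fail(3)=7 chase 'c': 7→0 ⇒ 0;  out=∅∪out(0)=∅
  fail(5) 'dcbcd': from fail(4)=0 chase 'd': 0 ⇒ 1;  out=∅∪out(1)=∅
  fail(6) 'dcbcda': from fail(5)=1 chase 'a': 1→0 ⇒ 0;  out={0}∪out(0)={0}

Text stream:
i=0 'd': node 0→1
i=1 'c': node 1→2
i=2 'b': node 2→3  ** P1@[2:2]
i=3 'c': node 3→4
i=4 'b': node 4→7 ·f  ** P1@[4:4]
i=5 'd': node 7→1 ·f
i=6 'd': node 1→1 ·f
i=7 'c': node 1→2
i=8 'b': node 2→3  ** P1@[8:8]
i=9 'c': node 3→4
i=10 'd': node 4→5
i=11 'a': node 5→6  ** P0@[6:11]
i=12 'b': node 6→7 ·f  ** P1@[12:12]
i=13 'b': node 7→7 ·f  ** P1@[13:13]
i=14 'd': node 7→1 ·f
i=15 'c': node 1→2
i=16 'b': node 2→3  ** P1@[16:16]
i=17 'c': node 3→4
i=18 'd': node 4→5
i=19 'a': node 5→6  ** P0@[14:19]
i=20 'd': node 6→1 ·f
i=21 'c': node 1→2
i=22 'b': node 2→3  ** P1@[22:22]
i=23 'c': node 3→4
i=24 'd': node 4→5
i=25 'a': node 5→6  ** P0@[20:25]
i=26 'c': node 6→0 ·f
i=27 'c': node 0→0
i=28 'b': node 0→7  ** P1@[28:28]
i=29 'a': node 7→0 ·f
i=30 'd': node 0→1
i=31 'b': node 1→7 ·f  ** P1@[31:31]
i=32 'd': node 7→1 ·f
i=33 'b': node 1→7 ·f  ** P1@[33:33]
i=34 'd': node 7→1 ·f
i=35 'c': node 1→2
i=36 'b': node 2→3  ** P1@[36:36]
i=37 'c': node 3→4
i=38 'd': node 4→5
i=39 'a': node 5→6  ** P0@[34:39]
i=40 'd': node 6→1 ·f
i=41 'c': node 1→2
i=42 'b': node 2→3  ** P1@[42:42]
i=43 'c': node 3→4
i=44 'd': node 4→5
i=45 'a': node 5→6  ** P0@[40:45]
i=46 'd': node 6→1 ·f
i=47 'a': node 1→0 ·f
i=48 'a': node 0→0
i=49 'c': node 0→0
i=50 'c': node 0→0
i=51 'd': node 0→1
i=52 'c': node 1→2
i=53 'd': node 2→1 ·f
i=54 'c': node 1→2
i=55 'c': node 2→0 ·f
i=56 'b': node 0→7  ** P1@[56:56]
i=57 'd': node 7→1 ·f
i=58 'c': node 1→2
i=59 'b': node 2→3  ** P1@[59:59]
i=60 'c': node 3→4
i=61 'd': node 4→5
i=62 'a': node 5→6  ** P0@[57:62]
i=63 'a': node 6→0 ·f
i=64 'd': node 0→1
i=65 'c': node 1→2
i=66 'd': node 2→1 ·f
i=67 'c': node 1→2
i=68 'b': node 2→3  ** P1@[68:68]
i=69 'c': node 3→4

Matches: [[2,1],[4,1],[8,1],[11,0],[12,1],[13,1],[16,1],[19,0],[22,1],[25,0],[28,1],[31,1],[33,1],[36,1],[39,0],[42,1],[45,0],[56,1],[59,1],[62,0],[68,1]]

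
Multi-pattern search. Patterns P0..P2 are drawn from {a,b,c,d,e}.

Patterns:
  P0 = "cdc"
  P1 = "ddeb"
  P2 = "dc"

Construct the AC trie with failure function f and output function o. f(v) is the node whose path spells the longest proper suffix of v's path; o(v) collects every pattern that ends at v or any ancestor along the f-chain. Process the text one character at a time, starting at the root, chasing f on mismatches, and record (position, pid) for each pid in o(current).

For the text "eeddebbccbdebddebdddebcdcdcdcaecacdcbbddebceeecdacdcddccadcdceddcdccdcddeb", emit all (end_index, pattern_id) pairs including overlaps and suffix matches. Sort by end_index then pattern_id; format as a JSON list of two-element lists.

Build:
Trie nodes:
  n0 'ε': c→1 d→4
  n1 'c': d→2
  n2 'cd': c→3
  n3 'cdc': ·  [P0 ends]
  n4 'd': c→8 d→5
  n5 'dd': e→6
  n6 'dde': b→7
  n7 'ddeb': ·  [P1 ends]
  n8 'dc': ·  [P2 ends]

BFS fail/out derivation:
  fail(1) 'c': from fail(0)=0 chase 'c': 0 ⇒ 0;  out=∅∪out(0)=∅
  fail(4) 'd': from fail(0)=0 chase 'd': 0 ⇒ 0;  out=∅∪out(0)=∅
  fail(2) 'cd': from fail(1)=0 chase 'd': 0 ⇒ 4;  out=∅∪out(4)=∅
  fail(5) 'dd': from fail(4)=0 chase 'd': 0 ⇒ 4;  out=∅∪out(4)=∅
  fail(8) 'dc': from fail(4)=0 chase 'c': 0 ⇒ 1;  out={2}∪out(1)={2}
  fail(3) 'cdc': from fail(2)=4 chase 'c': 4 ⇒ 8;  out={0}∪out(8)={0,2}
  fail(6) 'dde': from fail(5)=4 chase 'e': 4→0 ⇒ 0;  out=∅∪out(0)=∅
  fail(7) 'ddeb': from fail(6)=0 chase 'b': 0 ⇒ 0;  out={1}∪out(0)={1}

Run:
i=0 'e': node 0→0
i=1 'e': node 0→0
i=2 'd': node 0→4
i=3 'd': node 4→5
i=4 'e': node 5→6
i=5 'b': node 6→7  ** P1@[2:5]
i=6 'b': node 7→0 ·f
i=7 'c': node 0→1
i=8 'c': node 1→1 ·f
i=9 'b': node 1→0 ·f
i=10 'd': node 0→4
i=11 'e': node 4→0 ·f
i=12 'b': node 0→0
i=13 'd': node 0→4
i=14 'd': node 4→5
i=15 'e': node 5→6
i=16 'b': node 6→7  ** P1@[13:16]
i=17 'd': node 7→4 ·f
i=18 'd': node 4→5
i=19 'd': node 5→5 ·f
i=20 'e': node 5→6
i=21 'b': node 6→7  ** P1@[18:21]
i=22 'c': node 7→1 ·f
i=23 'd': node 1→2
i=24 'c': node 2→3  ** P0@[22:24],P2@[23:24]
i=25 'd': node 3→2 ·f
i=26 'c': node 2→3  ** P0@[24:26],P2@[25:26]
i=27 'd': node 3→2 ·f
i=28 'c': node 2→3  ** P0@[26:28],P2@[27:28]
i=29 'a': node 3→0 ·f
i=30 'e': node 0→0
i=31 'c': node 0→1
i=32 'a': node 1→0 ·f
i=33 'c': node 0→1
i=34 'd': node 1→2
i=35 'c': node 2→3  ** P0@[33:35],P2@[34:35]
i=36 'b': node 3→0 ·f
i=37 'b': node 0→0
i=38 'd': node 0→4
i=39 'd': node 4→5
i=40 'e': node 5→6
i=41 'b': node 6→7  ** P1@[38:41]
i=42 'c': node 7→1 ·f
i=43 'e': node 1→0 ·f
i=44 'e': node 0→0
i=45 'e': node 0→0
i=46 'c': node 0→1
i=47 'd': node 1→2
i=48 'a': node 2→0 ·f
i=49 'c': node 0→1
i=50 'd': node 1→2
i=51 'c': node 2→3  ** P0@[49:51],P2@[50:51]
i=52 'd': node 3→2 ·f
i=53 'd': node 2→5 ·f
i=54 'c': node 5→8 ·f  ** P2@[53:54]
i=55 'c': node 8→1 ·f
i=56 'a': node 1→0 ·f
i=57 'd': node 0→4
i=58 'c': node 4→8  ** P2@[57:58]
i=59 'd': node 8→2 ·f
i=60 'c': node 2→3  ** P0@[58:60],P2@[59:60]
i=61 'e': node 3→0 ·f
i=62 'd': node 0→4
i=63 'd': node 4→5
i=64 'c': node 5→8 ·f  ** P2@[63:64]
i=65 'd': node 8→2 ·f
i=66 'c': node 2→3  ** P0@[64:66],P2@[65:66]
i=67 'c': node 3→1 ·f
i=68 'd': node 1→2
i=69 'c': node 2→3  ** P0@[67:69],P2@[68:69]
i=70 'd': node 3→2 ·f
i=71 'd': node 2→5 ·f
i=72 'e': node 5→6
i=73 'b': node 6→7  ** P1@[70:73]

Result: [[5,1],[16,1],[21,1],[24,0],[24,2],[26,0],[26,2],[28,0],[28,2],[35,0],[35,2],[41,1],[51,0],[51,2],[54,2],[58,2],[60,0],[60,2],[64,2],[66,0],[66,2],[69,0],[69,2],[73,1]]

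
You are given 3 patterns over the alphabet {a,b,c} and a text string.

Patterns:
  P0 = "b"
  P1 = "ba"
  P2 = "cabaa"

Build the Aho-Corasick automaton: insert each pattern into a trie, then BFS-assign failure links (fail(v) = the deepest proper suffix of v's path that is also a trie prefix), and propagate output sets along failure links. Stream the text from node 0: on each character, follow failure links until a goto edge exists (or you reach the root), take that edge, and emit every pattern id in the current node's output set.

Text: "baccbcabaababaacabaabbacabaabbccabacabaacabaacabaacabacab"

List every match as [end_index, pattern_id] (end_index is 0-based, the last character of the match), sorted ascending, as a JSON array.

Construct AC machine:
Trie nodes:
  n0 'ε': b→1 c→3
  n1 'b': a→2  ←P0
  n2 'ba': ·  ←P1
  n3 'c': a→4
  n4 'ca': b→5
  n5 'cab': a→6
  n6 'caba': a→7
  n7 'cabaa': ·  ←P2

Failure links (BFS by depth):
  n1('b'): parent n0 fail=0; on 'b' 0 → fail=0;  out {0}∪∅={0}
  n3('c'): parent n0 fail=0; on 'c' 0 → fail=0;  out ∅∪∅=∅
  n2('ba'): parent n1 fail=0; on 'a' 0 → fail=0;  out {1}∪∅={1}
  n4('ca'): parent n3 fail=0; on 'a' 0 → fail=0;  out ∅∪∅=∅
  n5('cab'): parent n4 fail=0; on 'b' 0 → fail=1;  out ∅∪{0}={0}
  n6('caba'): parent n5 fail=1; on 'a' 1 → fail=2;  out ∅∪{1}={1}
  n7('cabaa'): parent n6 fail=2; on 'a' 2→0 → fail=0;  out {2}∪∅={2}

Scan:
i=0 'b': node 0→1  emit P0@[0:0]
i=1 'a': node 1→2  emit P1@[0:1]
i=2 'c': node 2→3 (via fail)
i=3 'c': node 3→3 (via fail)
i=4 'b': node 3→1 (via fail)  emit P0@[4:4]
i=5 'c': node 1→3 (via fail)
i=6 'a': node 3→4
i=7 'b': node 4→5  emit P0@[7:7]
i=8 'a': node 5→6  emit P1@[7:8]
i=9 'a': node 6→7  emit P2@[5:9]
i=10 'b': node 7→1 (via fail)  emit P0@[10:10]
i=11 'a': node 1→2  emit P1@[10:11]
i=12 'b': node 2→1 (via fail)  emit P0@[12:12]
i=13 'a': node 1→2  emit P1@[12:13]
i=14 'a': node 2→0 (via fail)
i=15 'c': node 0→3
i=16 'a': node 3→4
i=17 'b': node 4→5  emit P0@[17:17]
i=18 'a': node 5→6  emit P1@[17:18]
i=19 'a': node 6→7  emit P2@[15:19]
i=20 'b': node 7→1 (via fail)  emit P0@[20:20]
i=21 'b': node 1→1 (via fail)  emit P0@[21:21]
i=22 'a': node 1→2  emit P1@[21:22]
i=23 'c': node 2→3 (via fail)
i=24 'a': node 3→4
i=25 'b': node 4→5  emit P0@[25:25]
i=26 'a': node 5→6  emit P1@[25:26]
i=27 'a': node 6→7  emit P2@[23:27]
i=28 'b': node 7→1 (via fail)  emit P0@[28:28]
i=29 'b': node 1→1 (via fail)  emit P0@[29:29]
i=30 'c': node 1→3 (via fail)
i=31 'c': node 3→3 (via fail)
i=32 'a': node 3→4
i=33 'b': node 4→5  emit P0@[33:33]
i=34 'a': node 5→6  emit P1@[33:34]
i=35 'c': node 6→3 (via fail)
i=36 'a': node 3→4
i=37 'b': node 4→5  emit P0@[37:37]
i=38 'a': node 5→6  emit P1@[37:38]
i=39 'a': node 6→7  emit P2@[35:39]
i=40 'c': node 7→3 (via fail)
i=41 'a': node 3→4
i=42 'b': node 4→5  emit P0@[42:42]
i=43 'a': node 5→6  emit P1@[42:43]
i=44 'a': node 6→7  emit P2@[40:44]
i=45 'c': node 7→3 (via fail)
i=46 'a': node 3→4
i=47 'b': node 4→5  emit P0@[47:47]
i=48 'a': node 5→6  emit P1@[47:48]
i=49 'a': node 6→7  emit P2@[45:49]
i=50 'c': node 7→3 (via fail)
i=51 'a': node 3→4
i=52 'b': node 4→5  emit P0@[52:52]
i=53 'a': node 5→6  emit P1@[52:53]
i=54 'c': node 6→3 (via fail)
i=55 'a': node 3→4
i=56 'b': node 4→5  emit P0@[56:56]

Result: [[0,0],[1,1],[4,0],[7,0],[8,1],[9,2],[10,0],[11,1],[12,0],[13,1],[17,0],[18,1],[19,2],[20,0],[21,0],[22,1],[25,0],[26,1],[27,2],[28,0],[29,0],[33,0],[34,1],[37,0],[38,1],[39,2],[42,0],[43,1],[44,2],[47,0],[48,1],[49,2],[52,0],[53,1],[56,0]]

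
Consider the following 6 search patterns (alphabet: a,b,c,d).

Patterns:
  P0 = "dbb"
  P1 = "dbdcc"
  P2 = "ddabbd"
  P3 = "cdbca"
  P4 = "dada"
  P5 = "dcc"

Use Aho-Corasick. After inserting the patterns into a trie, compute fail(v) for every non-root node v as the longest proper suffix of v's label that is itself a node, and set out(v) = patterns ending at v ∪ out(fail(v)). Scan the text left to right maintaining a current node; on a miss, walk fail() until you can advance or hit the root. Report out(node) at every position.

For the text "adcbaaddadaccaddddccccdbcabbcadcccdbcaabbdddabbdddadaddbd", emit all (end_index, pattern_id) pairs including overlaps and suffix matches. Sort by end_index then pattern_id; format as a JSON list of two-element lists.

Build:
Trie (insert patterns):
  n0 'ε': c→12 d→1
  n1 'd': a→17 b→2 c→20 d→7
  n2 'db': b→3 d→4
  n3 'dbb': ·  ←P0
  n4 'dbd': c→5
  n5 'dbdc': c→6
  n6 'dbdcc': ·  ←P1
  n7 'dd': a→8
  n8 'dda': b→9
  n9 'ddab': b→10
  n10 'ddabb': d→11
  n11 'ddabbd': ·  ←P2
  n12 'c': d→13
  n13 'cd': b→14
  n14 'cdb': c→15
  n15 'cdbc': a→16
  n16 'cdbca': ·  ←P3
  n17 'da': d→18
  n18 'dad': a→19
  n19 'dada': ·  ←P4
  n20 'dc': c→21
  n21 'dcc': ·  ←P5

BFS fail/out derivation:
  n1('d'): parent n0 fail=0; on 'd' 0 → fail=0;  out ∅∪∅=∅
  n12('c'): parent n0 fail=0; on 'c' 0 → fail=0;  out ∅∪∅=∅
  n2('db'): parent n1 fail=0; on 'b' 0 → fail=0;  out ∅∪∅=∅
  n7('dd'): parent n1 fail=0; on 'd' 0 → fail=1;  out ∅∪∅=∅
  n13('cd'): parent n12 fail=0; on 'd' 0 → fail=1;  out ∅∪∅=∅
  n17('da'): parent n1 fail=0; on 'a' 0 → fail=0;  out ∅∪∅=∅
  n20('dc'): parent n1 fail=0; on 'c' 0 → fail=12;  out ∅∪∅=∅
  n3('dbb'): parent n2 fail=0; on 'b' 0 → fail=0;  out {0}∪∅={0}
  n4('dbd'): parent n2 fail=0; on 'd' 0 → fail=1;  out ∅∪∅=∅
  n8('dda'): parent n7 fail=1; on 'a' 1 → fail=17;  out ∅∪∅=∅
  n14('cdb'): parent n13 fail=1; on 'b' 1 → fail=2;  out ∅∪∅=∅
  n18('dad'): parent n17 fail=0; on 'd' 0 → fail=1;  out ∅∪∅=∅
  n21('dcc'): parent n20 fail=12; on 'c' 12→0 → fail=12;  out {5}∪∅={5}
  n5('dbdc'): parent n4 fail=1; on 'c' 1 → fail=20;  out ∅∪∅=∅
  n9('ddab'): parent n8 fail=17; on 'b' 17→0 → fail=0;  out ∅∪∅=∅
  n15('cdbc'): parent n14 fail=2; on 'c' 2→0 → fail=12;  out ∅∪∅=∅
  n19('dada'): parent n18 fail=1; on 'a' 1 → fail=17;  out {4}∪∅={4}
  n6('dbdcc'): parent n5 fail=20; on 'c' 20 → fail=21;  out {1}∪{5}={1,5}
  n10('ddabb'): parent n9 fail=0; on 'b' 0 → fail=0;  out ∅∪∅=∅
  n16('cdbca'): parent n15 fail=12; on 'a' 12→0 → fail=0;  out {3}∪∅={3}
  n11('ddabbd'): parent n10 fail=0; on 'd' 0 → fail=1;  out {2}∪∅={2}

Scan:
pos 0 'a': at 0
pos 1 'd': at 1
pos 2 'c': at 20
pos 3 'b': at 0 ·f
pos 4 'a': at 0
pos 5 'a': at 0
pos 6 'd': at 1
pos 7 'd': at 7
pos 8 'a': at 8
pos 9 'd': at 18 ·f
pos 10 'a': at 19  → match P4@[7:10]
pos 11 'c': at 12 ·f
pos 12 'c': at 12 ·f
pos 13 'a': at 0 ·f
pos 14 'd': at 1
pos 15 'd': at 7
pos 16 'd': at 7 ·f
pos 17 'd': at 7 ·f
pos 18 'c': at 20 ·f
pos 19 'c': at 21  → match P5@[17:19]
pos 20 'c': at 12 ·f
pos 21 'c': at 12 ·f
pos 22 'd': at 13
pos 23 'b': at 14
pos 24 'c': at 15
pos 25 'a': at 16  → match P3@[21:25]
pos 26 'b': at 0 ·f
pos 27 'b': at 0
pos 28 'c': at 12
pos 29 'a': at 0 ·f
pos 30 'd': at 1
pos 31 'c': at 20
pos 32 'c': at 21  → match P5@[30:32]
pos 33 'c': at 12 ·f
pos 34 'd': at 13
pos 35 'b': at 14
pos 36 'c': at 15
pos 37 'a': at 16  → match P3@[33:37]
pos 38 'a': at 0 ·f
pos 39 'b': at 0
pos 40 'b': at 0
pos 41 'd': at 1
pos 42 'd': at 7
pos 43 'd': at 7 ·f
pos 44 'a': at 8
pos 45 'b': at 9
pos 46 'b': at 10
pos 47 'd': at 11  → match P2@[42:47]
pos 48 'd': at 7 ·f
pos 49 'd': at 7 ·f
pos 50 'a': at 8
pos 51 'd': at 18 ·f
pos 52 'a': at 19  → match P4@[49:52]
pos 53 'd': at 18 ·f
pos 54 'd': at 7 ·f
pos 55 'b': at 2 ·f
pos 56 'd': at 4

All matches (sorted): [[10,4],[19,5],[25,3],[32,5],[37,3],[47,2],[52,4]]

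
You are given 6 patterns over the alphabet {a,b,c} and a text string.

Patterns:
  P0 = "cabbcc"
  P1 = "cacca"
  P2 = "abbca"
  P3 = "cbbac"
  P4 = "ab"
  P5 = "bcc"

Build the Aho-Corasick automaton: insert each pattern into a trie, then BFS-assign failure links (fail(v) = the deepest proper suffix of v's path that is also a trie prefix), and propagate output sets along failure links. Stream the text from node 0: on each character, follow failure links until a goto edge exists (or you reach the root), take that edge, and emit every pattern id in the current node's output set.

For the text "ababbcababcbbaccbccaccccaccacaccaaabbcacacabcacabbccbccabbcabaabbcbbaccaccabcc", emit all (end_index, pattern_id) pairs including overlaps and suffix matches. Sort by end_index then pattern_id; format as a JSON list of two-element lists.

Build:
Trie nodes:
  0='ε' goto a→10 b→19 c→1
  1='c' goto a→2 b→15
  2='ca' goto b→3 c→7
  3='cab' goto b→4
  4='cabb' goto c→5
  5='cabbc' goto c→6
  6='cabbcc' goto ·  [P0 ends]
  7='cac' goto c→8
  8='cacc' goto a→9
  9='cacca' goto ·  [P1 ends]
  10='a' goto b→11
  11='ab' goto b→12  [P4 ends]
  12='abb' goto c→13
  13='abbc' goto a→14
  14='abbca' goto ·  [P2 ends]
  15='cb' goto b→16
  16='cbb' goto a→17
  17='cbba' goto c→18
  18='cbbac' goto ·  [P3 ends]
  19='b' goto c→20
  20='bc' goto c→21
  21='bcc' goto ·  [P5 ends]

Failure links (BFS by depth):
  n1('c'): parent n0 fail=0; on 'c' 0 → fail=0;  out ∅∪∅=∅
  n10('a'): parent n0 fail=0; on 'a' 0 → fail=0;  out ∅∪∅=∅
  n19('b'): parent n0 fail=0; on 'b' 0 → fail=0;  out ∅∪∅=∅
  n2('ca'): parent n1 fail=0; on 'a' 0 → fail=10;  out ∅∪∅=∅
  n11('ab'): parent n10 fail=0; on 'b' 0 → fail=19;  out {4}∪∅={4}
  n15('cb'): parent n1 fail=0; on 'b' 0 → fail=19;  out ∅∪∅=∅
  n20('bc'): parent n19 fail=0; on 'c' 0 → fail=1;  out ∅∪∅=∅
  n3('cab'): parent n2 fail=10; on 'b' 10 → fail=11;  out ∅∪{4}={4}
  n7('cac'): parent n2 fail=10; on 'c' 10→0 → fail=1;  out ∅∪∅=∅
  n12('abb'): parent n11 fail=19; on 'b' 19→0 → fail=19;  out ∅∪∅=∅
  n16('cbb'): parent n15 fail=19; on 'b' 19→0 → fail=19;  out ∅∪∅=∅
  n21('bcc'): parent n20 fail=1; on 'c' 1→0 → fail=1;  out {5}∪∅={5}
  n4('cabb'): parent n3 fail=11; on 'b' 11 → fail=12;  out ∅∪∅=∅
  n8('cacc'): parent n7 fail=1; on 'c' 1→0 → fail=1;  out ∅∪∅=∅
  n13('abbc'): parent n12 fail=19; on 'c' 19 → fail=20;  out ∅∪∅=∅
  n17('cbba'): parent n16 fail=19; on 'a' 19→0 → fail=10;  out ∅∪∅=∅
  n5('cabbc'): parent n4 fail=12; on 'c' 12 → fail=13;  out ∅∪∅=∅
  n9('cacca'): parent n8 fail=1; on 'a' 1 → fail=2;  out {1}∪∅={1}
  n14('abbca'): parent n13 fail=20; on 'a' 20→1 → fail=2;  out {2}∪∅={2}
  n18('cbbac'): parent n17 fail=10; on 'c' 10→0 → fail=1;  out {3}∪∅={3}
  n6('cabbcc'): parent n5 fail=13; on 'c' 13→20 → fail=21;  out {0}∪{5}={0,5}

Scan:
pos 0 'a': at 10
pos 1 'b': at 11  ** P4@[0:1]
pos 2 'a': at 10 ·f
pos 3 'b': at 11  ** P4@[2:3]
pos 4 'b': at 12
pos 5 'c': at 13
pos 6 'a': at 14  ** P2@[2:6]
pos 7 'b': at 3 ·f  ** P4@[6:7]
pos 8 'a': at 10 ·f
pos 9 'b': at 11  ** P4@[8:9]
pos 10 'c': at 20 ·f
pos 11 'b': at 15 ·f
pos 12 'b': at 16
pos 13 'a': at 17
pos 14 'c': at 18  ** P3@[10:14]
pos 15 'c': at 1 ·f
pos 16 'b': at 15
pos 17 'c': at 20 ·f
pos 18 'c': at 21  ** P5@[16:18]
pos 19 'a': at 2 ·f
pos 20 'c': at 7
pos 21 'c': at 8
pos 22 'c': at 1 ·f
pos 23 'c': at 1 ·f
pos 24 'a': at 2
pos 25 'c': at 7
pos 26 'c': at 8
pos 27 'a': at 9  ** P1@[23:27]
pos 28 'c': at 7 ·f
pos 29 'a': at 2 ·f
pos 30 'c': at 7
pos 31 'c': at 8
pos 32 'a': at 9  ** P1@[28:32]
pos 33 'a': at 10 ·f
pos 34 'a': at 10 ·f
pos 35 'b': at 11  ** P4@[34:35]
pos 36 'b': at 12
pos 37 'c': at 13
pos 38 'a': at 14  ** P2@[34:38]
pos 39 'c': at 7 ·f
pos 40 'a': at 2 ·f
pos 41 'c': at 7
pos 42 'a': at 2 ·f
pos 43 'b': at 3  ** P4@[42:43]
pos 44 'c': at 20 ·f
pos 45 'a': at 2 ·f
pos 46 'c': at 7
pos 47 'a': at 2 ·f
pos 48 'b': at 3  ** P4@[47:48]
pos 49 'b': at 4
pos 50 'c': at 5
pos 51 'c': at 6  ** P0@[46:51],P5@[49:51]
pos 52 'b': at 15 ·f
pos 53 'c': at 20 ·f
pos 54 'c': at 21  ** P5@[52:54]
pos 55 'a': at 2 ·f
pos 56 'b': at 3  ** P4@[55:56]
pos 57 'b': at 4
pos 58 'c': at 5
pos 59 'a': at 14 ·f  ** P2@[55:59]
pos 60 'b': at 3 ·f  ** P4@[59:60]
pos 61 'a': at 10 ·f
pos 62 'a': at 10 ·f
pos 63 'b': at 11  ** P4@[62:63]
pos 64 'b': at 12
pos 65 'c': at 13
pos 66 'b': at 15 ·f
pos 67 'b': at 16
pos 68 'a': at 17
pos 69 'c': at 18  ** P3@[65:69]
pos 70 'c': at 1 ·f
pos 71 'a': at 2
pos 72 'c': at 7
pos 73 'c': at 8
pos 74 'a': at 9  ** P1@[70:74]
pos 75 'b': at 3 ·f  ** P4@[74:75]
pos 76 'c': at 20 ·f
pos 77 'c': at 21  ** P5@[75:77]

All matches (sorted): [[1,4],[3,4],[6,2],[7,4],[9,4],[14,3],[18,5],[27,1],[32,1],[35,4],[38,2],[43,4],[48,4],[51,0],[51,5],[54,5],[56,4],[59,2],[60,4],[63,4],[69,3],[74,1],[75,4],[77,5]]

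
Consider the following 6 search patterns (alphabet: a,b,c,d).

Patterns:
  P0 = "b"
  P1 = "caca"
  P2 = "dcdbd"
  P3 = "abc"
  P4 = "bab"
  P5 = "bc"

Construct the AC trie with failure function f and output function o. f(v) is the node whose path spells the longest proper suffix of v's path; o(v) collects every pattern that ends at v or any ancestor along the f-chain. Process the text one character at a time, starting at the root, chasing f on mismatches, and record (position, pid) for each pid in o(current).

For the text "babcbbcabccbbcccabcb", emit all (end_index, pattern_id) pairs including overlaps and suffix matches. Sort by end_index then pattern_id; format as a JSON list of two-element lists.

Construct AC machine:
Trie nodes:
  0='ε' goto a→11 b→1 c→2 d→6
  1='b' goto a→14 c→16  ←P0
  2='c' goto a→3
  3='ca' goto c→4
  4='cac' goto a→5
  5='caca' goto ·  ←P1
  6='d' goto c→7
  7='dc' goto d→8
  8='dcd' goto b→9
  9='dcdb' goto d→10
  10='dcdbd' goto ·  ←P2
  11='a' goto b→12
  12='ab' goto c→13
  13='abc' goto ·  ←P3
  14='ba' goto b→15
  15='bab' goto ·  ←P4
  16='bc' goto ·  ←P5

Failure links (BFS by depth):
  n1('b'): parent n0 fail=0; on 'b' 0 → fail=0;  out {0}∪∅={0}
  n2('c'): parent n0 fail=0; on 'c' 0 → fail=0;  out ∅∪∅=∅
  n6('d'): parent n0 fail=0; on 'd' 0 → fail=0;  out ∅∪∅=∅
  n11('a'): parent n0 fail=0; on 'a' 0 → fail=0;  out ∅∪∅=∅
  n3('ca'): parent n2 fail=0; on 'a' 0 → fail=11;  out ∅∪∅=∅
  n7('dc'): parent n6 fail=0; on 'c' 0 → fail=2;  out ∅∪∅=∅
  n12('ab'): parent n11 fail=0; on 'b' 0 → fail=1;  out ∅∪{0}={0}
  n14('ba'): parent n1 fail=0; on 'a' 0 → fail=11;  out ∅∪∅=∅
  n16('bc'): parent n1 fail=0; on 'c' 0 → fail=2;  out {5}∪∅={5}
  n4('cac'): parent n3 fail=11; on 'c' 11→0 → fail=2;  out ∅∪∅=∅
  n8('dcd'): parent n7 fail=2; on 'd' 2→0 → fail=6;  out ∅∪∅=∅
  n13('abc'): parent n12 fail=1; on 'c' 1 → fail=16;  out {3}∪{5}={3,5}
  n15('bab'): parent n14 fail=11; on 'b' 11 → fail=12;  out {4}∪{0}={0,4}
  n5('caca'): parent n4 fail=2; on 'a' 2 → fail=3;  out {1}∪∅={1}
  n9('dcdb'): parent n8 fail=6; on 'b' 6→0 → fail=1;  out ∅∪{0}={0}
  n10('dcdbd'): parent n9 fail=1; on 'd' 1→0 → fail=6;  out {2}∪∅={2}

Scan:
pos 0 'b': at 1  ** P0@[0:0]
pos 1 'a': at 14
pos 2 'b': at 15  ** P0@[2:2],P4@[0:2]
pos 3 'c': at 13 ·f  ** P3@[1:3],P5@[2:3]
pos 4 'b': at 1 ·f  ** P0@[4:4]
pos 5 'b': at 1 ·f  ** P0@[5:5]
pos 6 'c': at 16  ** P5@[5:6]
pos 7 'a': at 3 ·f
pos 8 'b': at 12 ·f  ** P0@[8:8]
pos 9 'c': at 13  ** P3@[7:9],P5@[8:9]
pos 10 'c': at 2 ·f
pos 11 'b': at 1 ·f  ** P0@[11:11]
pos 12 'b': at 1 ·f  ** P0@[12:12]
pos 13 'c': at 16  ** P5@[12:13]
pos 14 'c': at 2 ·f
pos 15 'c': at 2 ·f
pos 16 'a': at 3
pos 17 'b': at 12 ·f  ** P0@[17:17]
pos 18 'c': at 13  ** P3@[16:18],P5@[17:18]
pos 19 'b': at 1 ·f  ** P0@[19:19]

All matches (sorted): [[0,0],[2,0],[2,4],[3,3],[3,5],[4,0],[5,0],[6,5],[8,0],[9,3],[9,5],[11,0],[12,0],[13,5],[17,0],[18,3],[18,5],[19,0]]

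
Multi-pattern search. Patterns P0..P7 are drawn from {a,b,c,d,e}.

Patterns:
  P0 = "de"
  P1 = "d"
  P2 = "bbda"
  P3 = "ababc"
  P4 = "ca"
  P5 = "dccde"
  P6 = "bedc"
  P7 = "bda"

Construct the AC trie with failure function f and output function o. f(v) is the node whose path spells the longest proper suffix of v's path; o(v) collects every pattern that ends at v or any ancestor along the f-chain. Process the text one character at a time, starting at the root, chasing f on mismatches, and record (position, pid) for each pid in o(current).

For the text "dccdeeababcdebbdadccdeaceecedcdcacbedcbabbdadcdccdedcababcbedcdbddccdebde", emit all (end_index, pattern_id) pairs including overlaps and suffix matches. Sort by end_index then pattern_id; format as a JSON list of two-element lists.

Build automaton:
Trie (insert patterns):
  n0 'ε': a→7 b→3 c→12 d→1
  n1 'd': c→14 e→2  ←P1
  n2 'de': ·  ←P0
  n3 'b': b→4 d→21 e→18
  n4 'bb': d→5
  n5 'bbd': a→6
  n6 'bbda': ·  ←P2
  n7 'a': b→8
  n8 'ab': a→9
  n9 'aba': b→10
  n10 'abab': c→11
  n11 'ababc': ·  ←P3
  n12 'c': a→13
  n13 'ca': ·  ←P4
  n14 'dc': c→15
  n15 'dcc': d→16
  n16 'dccd': e→17
  n17 'dccde': ·  ←P5
  n18 'be': d→19
  n19 'bed': c→20
  n20 'bedc': ·  ←P6
  n21 'bd': a→22
  n22 'bda': ·  ←P7

BFS fail/out derivation:
  fail(1) 'd': from fail(0)=0 chase 'd': 0 ⇒ 0;  out={1}∪out(0)={1}
  fail(3) 'b': from fail(0)=0 chase 'b': 0 ⇒ 0;  out=∅∪out(0)=∅
  fail(7) 'a': from fail(0)=0 chase 'a': 0 ⇒ 0;  out=∅∪out(0)=∅
  fail(12) 'c': from fail(0)=0 chase 'c': 0 ⇒ 0;  out=∅∪out(0)=∅
  fail(2) 'de': from fail(1)=0 chase 'e': 0 ⇒ 0;  out={0}∪out(0)={0}
  fail(4) 'bb': from fail(3)=0 chase 'b': 0 ⇒ 3;  out=∅∪out(3)=∅
  fail(8) 'ab': from fail(7)=0 chase 'b': 0 ⇒ 3;  out=∅∪out(3)=∅
  fail(13) 'ca': from fail(12)=0 chase 'a': 0 ⇒ 7;  out={4}∪out(7)={4}
  fail(14) 'dc': from fail(1)=0 chase 'c': 0 ⇒ 12;  out=∅∪out(12)=∅
  fail(18) 'be': from fail(3)=0 chase 'e': 0 ⇒ 0;  out=∅∪out(0)=∅
  fail(21) 'bd': from fail(3)=0 chase 'd': 0 ⇒ 1;  out=∅∪out(1)={1}
  fail(5) 'bbd': from fail(4)=3 chase 'd': 3 ⇒ 21;  out=∅∪out(21)={1}
  fail(9) 'aba': from fail(8)=3 chase 'a': 3→0 ⇒ 7;  out=∅∪out(7)=∅
  fail(15) 'dcc': from fail(14)=12 chase 'c': 12→0 ⇒ 12;  out=∅∪out(12)=∅
  fail(19) 'bed': from fail(18)=0 chase 'd': 0 ⇒ 1;  out=∅∪out(1)={1}
  fail(22) 'bda': from fail(21)=1 chase 'a': 1→0 ⇒ 7;  out={7}∪out(7)={7}
  fail(6) 'bbda': from fail(5)=21 chase 'a': 21 ⇒ 22;  out={2}∪out(22)={2,7}
  fail(10) 'abab': from fail(9)=7 chase 'b': 7 ⇒ 8;  out=∅∪out(8)=∅
  fail(16) 'dccd': from fail(15)=12 chase 'd': 12→0 ⇒ 1;  out=∅∪out(1)={1}
  fail(20) 'bedc': from fail(19)=1 chase 'c': 1 ⇒ 14;  out={6}∪out(14)={6}
  fail(11) 'ababc': from fail(10)=8 chase 'c': 8→3→0 ⇒ 12;  out={3}∪out(12)={3}
  fail(17) 'dccde': from fail(16)=1 chase 'e': 1 ⇒ 2;  out={5}∪out(2)={0,5}

Run:
i=0 'd': node 0→1  emit P1@[0:0]
i=1 'c': node 1→14
i=2 'c': node 14→15
i=3 'd': node 15→16  emit P1@[3:3]
i=4 'e': node 16→17  emit P0@[3:4],P5@[0:4]
i=5 'e': node 17→0 (via fail)
i=6 'a': node 0→7
i=7 'b': node 7→8
i=8 'a': node 8→9
i=9 'b': node 9→10
i=10 'c': node 10→11  emit P3@[6:10]
i=11 'd': node 11→1 (via fail)  emit P1@[11:11]
i=12 'e': node 1→2  emit P0@[11:12]
i=13 'b': node 2→3 (via fail)
i=14 'b': node 3→4
i=15 'd': node 4→5  emit P1@[15:15]
i=16 'a': node 5→6  emit P2@[13:16],P7@[14:16]
i=17 'd': node 6→1 (via fail)  emit P1@[17:17]
i=18 'c': node 1→14
i=19 'c': node 14→15
i=20 'd': node 15→16  emit P1@[20:20]
i=21 'e': node 16→17  emit P0@[20:21],P5@[17:21]
i=22 'a': node 17→7 (via fail)
i=23 'c': node 7→12 (via fail)
i=24 'e': node 12→0 (via fail)
i=25 'e': node 0→0
i=26 'c': node 0→12
i=27 'e': node 12→0 (via fail)
i=28 'd': node 0→1  emit P1@[28:28]
i=29 'c': node 1→14
i=30 'd': node 14→1 (via fail)  emit P1@[30:30]
i=31 'c': node 1→14
i=32 'a': node 14→13 (via fail)  emit P4@[31:32]
i=33 'c': node 13→12 (via fail)
i=34 'b': node 12→3 (via fail)
i=35 'e': node 3→18
i=36 'd': node 18→19  emit P1@[36:36]
i=37 'c': node 19→20  emit P6@[34:37]
i=38 'b': node 20→3 (via fail)
i=39 'a': node 3→7 (via fail)
i=40 'b': node 7→8
i=41 'b': node 8→4 (via fail)
i=42 'd': node 4→5  emit P1@[42:42]
i=43 'a': node 5→6  emit P2@[40:43],P7@[41:43]
i=44 'd': node 6→1 (via fail)  emit P1@[44:44]
i=45 'c': node 1→14
i=46 'd': node 14→1 (via fail)  emit P1@[46:46]
i=47 'c': node 1→14
i=48 'c': node 14→15
i=49 'd': node 15→16  emit P1@[49:49]
i=50 'e': node 16→17  emit P0@[49:50],P5@[46:50]
i=51 'd': node 17→1 (via fail)  emit P1@[51:51]
i=52 'c': node 1→14
i=53 'a': node 14→13 (via fail)  emit P4@[52:53]
i=54 'b': node 13→8 (via fail)
i=55 'a': node 8→9
i=56 'b': node 9→10
i=57 'c': node 10→11  emit P3@[53:57]
i=58 'b': node 11→3 (via fail)
i=59 'e': node 3→18
i=60 'd': node 18→19  emit P1@[60:60]
i=61 'c': node 19→20  emit P6@[58:61]
i=62 'd': node 20→1 (via fail)  emit P1@[62:62]
i=63 'b': node 1→3 (via fail)
i=64 'd': node 3→21  emit P1@[64:64]
i=65 'd': node 21→1 (via fail)  emit P1@[65:65]
i=66 'c': node 1→14
i=67 'c': node 14→15
i=68 'd': node 15→16  emit P1@[68:68]
i=69 'e': node 16→17  emit P0@[68:69],P5@[65:69]
i=70 'b': node 17→3 (via fail)
i=71 'd': node 3→21  emit P1@[71:71]
i=72 'e': node 21→2 (via fail)  emit P0@[71:72]

Result: [[0,1],[3,1],[4,0],[4,5],[10,3],[11,1],[12,0],[15,1],[16,2],[16,7],[17,1],[20,1],[21,0],[21,5],[28,1],[30,1],[32,4],[36,1],[37,6],[42,1],[43,2],[43,7],[44,1],[46,1],[49,1],[50,0],[50,5],[51,1],[53,4],[57,3],[60,1],[61,6],[62,1],[64,1],[65,1],[68,1],[69,0],[69,5],[71,1],[72,0]]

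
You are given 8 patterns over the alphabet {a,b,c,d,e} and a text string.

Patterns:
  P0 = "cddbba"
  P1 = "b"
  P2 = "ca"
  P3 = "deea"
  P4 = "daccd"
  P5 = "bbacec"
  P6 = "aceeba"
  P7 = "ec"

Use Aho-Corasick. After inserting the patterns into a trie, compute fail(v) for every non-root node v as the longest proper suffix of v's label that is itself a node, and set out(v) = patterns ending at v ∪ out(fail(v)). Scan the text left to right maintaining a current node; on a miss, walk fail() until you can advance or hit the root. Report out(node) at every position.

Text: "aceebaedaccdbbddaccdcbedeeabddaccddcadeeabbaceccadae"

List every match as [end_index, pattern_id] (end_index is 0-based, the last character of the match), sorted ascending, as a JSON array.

Construct AC machine:
Trie (insert patterns):
  0='ε' goto a→22 b→7 c→1 d→9 e→28
  1='c' goto a→8 d→2
  2='cd' goto d→3
  3='cdd' goto b→4
  4='cddb' goto b→5
  5='cddbb' goto a→6
  6='cddbba' goto ·  ←P0
  7='b' goto b→17  ←P1
  8='ca' goto ·  ←P2
  9='d' goto a→13 e→10
  10='de' goto e→11
  11='dee' goto a→12
  12='deea' goto ·  ←P3
  13='da' goto c→14
  14='dac' goto c→15
  15='dacc' goto d→16
  16='daccd' goto ·  ←P4
  17='bb' goto a→18
  18='bba' goto c→19
  19='bbac' goto e→20
  20='bbace' goto c→21
  21='bbacec' goto ·  ←P5
  22='a' goto c→23
  23='ac' goto e→24
  24='ace' goto e→25
  25='acee' goto b→26
  26='aceeb' goto a→27
  27='aceeba' goto ·  ←P6
  28='e' goto c→29
  29='ec' goto ·  ←P7

Failure links (BFS by depth):
  n1('c'): parent n0 fail=0; on 'c' 0 → fail=0;  out ∅∪∅=∅
  n7('b'): parent n0 fail=0; on 'b' 0 → fail=0;  out {1}∪∅={1}
  n9('d'): parent n0 fail=0; on 'd' 0 → fail=0;  out ∅∪∅=∅
  n22('a'): parent n0 fail=0; on 'a' 0 → fail=0;  out ∅∪∅=∅
  n28('e'): parent n0 fail=0; on 'e' 0 → fail=0;  out ∅∪∅=∅
  n2('cd'): parent n1 fail=0; on 'd' 0 → fail=9;  out ∅∪∅=∅
  n8('ca'): parent n1 fail=0; on 'a' 0 → fail=22;  out {2}∪∅={2}
  n10('de'): parent n9 fail=0; on 'e' 0 → fail=28;  out ∅∪∅=∅
  n13('da'): parent n9 fail=0; on 'a' 0 → fail=22;  out ∅∪∅=∅
  n17('bb'): parent n7 fail=0; on 'b' 0 → fail=7;  out ∅∪{1}={1}
  n23('ac'): parent n22 fail=0; on 'c' 0 → fail=1;  out ∅∪∅=∅
  n29('ec'): parent n28 fail=0; on 'c' 0 → fail=1;  out {7}∪∅={7}
  n3('cdd'): parent n2 fail=9; on 'd' 9→0 → fail=9;  out ∅∪∅=∅
  n11('dee'): parent n10 fail=28; on 'e' 28→0 → fail=28;  out ∅∪∅=∅
  n14('dac'): parent n13 fail=22; on 'c' 22 → fail=23;  out ∅∪∅=∅
  n18('bba'): parent n17 fail=7; on 'a' 7→0 → fail=22;  out ∅∪∅=∅
  n24('ace'): parent n23 fail=1; on 'e' 1→0 → fail=28;  out ∅∪∅=∅
  n4('cddb'): parent n3 fail=9; on 'b' 9→0 → fail=7;  out ∅∪{1}={1}
  n12('deea'): parent n11 fail=28; on 'a' 28→0 → fail=22;  out {3}∪∅={3}
  n15('dacc'): parent n14 fail=23; on 'c' 23→1→0 → fail=1;  out ∅∪∅=∅
  n19('bbac'): parent n18 fail=22; on 'c' 22 → fail=23;  out ∅∪∅=∅
  n25('acee'): parent n24 fail=28; on 'e' 28→0 → fail=28;  out ∅∪∅=∅
  n5('cddbb'): parent n4 fail=7; on 'b' 7 → fail=17;  out ∅∪{1}={1}
  n16('daccd'): parent n15 fail=1; on 'd' 1 → fail=2;  out {4}∪∅={4}
  n20('bbace'): parent n19 fail=23; on 'e' 23 → fail=24;  out ∅∪∅=∅
  n26('aceeb'): parent n25 fail=28; on 'b' 28→0 → fail=7;  out ∅∪{1}={1}
  n6('cddbba'): parent n5 fail=17; on 'a' 17 → fail=18;  out {0}∪∅={0}
  n21('bbacec'): parent n20 fail=24; on 'c' 24→28 → fail=29;  out {5}∪{7}={5,7}
  n27('aceeba'): parent n26 fail=7; on 'a' 7→0 → fail=22;  out {6}∪∅={6}

Scan:
[0] read 'a'  n0⇒n22
[1] read 'c'  n22⇒n23
[2] read 'e'  n23⇒n24
[3] read 'e'  n24⇒n25
[4] read 'b'  n25⇒n26  emit P1@[4:4]
[5] read 'a'  n26⇒n27  emit P6@[0:5]
[6] read 'e'  n27⇒n28 (fail-walked)
[7] read 'd'  n28⇒n9 (fail-walked)
[8] read 'a'  n9⇒n13
[9] read 'c'  n13⇒n14
[10] read 'c'  n14⇒n15
[11] read 'd'  n15⇒n16  emit P4@[7:11]
[12] read 'b'  n16⇒n7 (fail-walked)  emit P1@[12:12]
[13] read 'b'  n7⇒n17  emit P1@[13:13]
[14] read 'd'  n17⇒n9 (fail-walked)
[15] read 'd'  n9⇒n9 (fail-walked)
[16] read 'a'  n9⇒n13
[17] read 'c'  n13⇒n14
[18] read 'c'  n14⇒n15
[19] read 'd'  n15⇒n16  emit P4@[15:19]
[20] read 'c'  n16⇒n1 (fail-walked)
[21] read 'b'  n1⇒n7 (fail-walked)  emit P1@[21:21]
[22] read 'e'  n7⇒n28 (fail-walked)
[23] read 'd'  n28⇒n9 (fail-walked)
[24] read 'e'  n9⇒n10
[25] read 'e'  n10⇒n11
[26] read 'a'  n11⇒n12  emit P3@[23:26]
[27] read 'b'  n12⇒n7 (fail-walked)  emit P1@[27:27]
[28] read 'd'  n7⇒n9 (fail-walked)
[29] read 'd'  n9⇒n9 (fail-walked)
[30] read 'a'  n9⇒n13
[31] read 'c'  n13⇒n14
[32] read 'c'  n14⇒n15
[33] read 'd'  n15⇒n16  emit P4@[29:33]
[34] read 'd'  n16⇒n3 (fail-walked)
[35] read 'c'  n3⇒n1 (fail-walked)
[36] read 'a'  n1⇒n8  emit P2@[35:36]
[37] read 'd'  n8⇒n9 (fail-walked)
[38] read 'e'  n9⇒n10
[39] read 'e'  n10⇒n11
[40] read 'a'  n11⇒n12  emit P3@[37:40]
[41] read 'b'  n12⇒n7 (fail-walked)  emit P1@[41:41]
[42] read 'b'  n7⇒n17  emit P1@[42:42]
[43] read 'a'  n17⇒n18
[44] read 'c'  n18⇒n19
[45] read 'e'  n19⇒n20
[46] read 'c'  n20⇒n21  emit P5@[41:46],P7@[45:46]
[47] read 'c'  n21⇒n1 (fail-walked)
[48] read 'a'  n1⇒n8  emit P2@[47:48]
[49] read 'd'  n8⇒n9 (fail-walked)
[50] read 'a'  n9⇒n13
[51] read 'e'  n13⇒n28 (fail-walked)

All matches (sorted): [[4,1],[5,6],[11,4],[12,1],[13,1],[19,4],[21,1],[26,3],[27,1],[33,4],[36,2],[40,3],[41,1],[42,1],[46,5],[46,7],[48,2]]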